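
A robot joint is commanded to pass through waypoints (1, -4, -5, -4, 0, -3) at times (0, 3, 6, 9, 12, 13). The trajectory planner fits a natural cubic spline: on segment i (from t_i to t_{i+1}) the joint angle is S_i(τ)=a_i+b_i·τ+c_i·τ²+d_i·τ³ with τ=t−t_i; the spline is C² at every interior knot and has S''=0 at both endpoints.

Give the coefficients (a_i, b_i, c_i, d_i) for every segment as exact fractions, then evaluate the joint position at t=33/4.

Δ: Δ0=-5/3, Δ1=-1/3, Δ2=1/3, Δ3=4/3, Δ4=-3
row 1: diag=12, rhs=8; c'=1/4, d'=2/3
row 2: denom=12−3·1/4=45/4; d'=(4−3·2/3)/(45/4)=8/45
row 3: denom=12−3·4/15=56/5; d'=(6−3·8/45)/(56/5)=41/84
row 4: denom=8−3·15/56=403/56; d'=(-26−3·41/84)/(403/56)=-1538/403
back: M4=-1538/403
back: M3=41/84−15/56·-1538/403=1826/1209
back: M2=8/45−4/15·1826/1209=-272/1209
back: M1=2/3−1/4·-272/1209=874/1209
M: M0=0, M1=874/1209, M2=-272/1209, M3=1826/1209, M4=-1538/403, M5=0
seg 0: a=1, c=M0/2=0, d=(M1−M0)/(6·3)=437/10881, b=Δ0−h0·(2M0+M1)/6=-2452/1209
seg 1: a=-4, c=M1/2=437/1209, d=(M2−M1)/(6·3)=-191/3627, b=Δ1−h1·(2M1+M2)/6=-1141/1209
seg 2: a=-5, c=M2/2=-136/1209, d=(M3−M2)/(6·3)=1049/10881, b=Δ2−h2·(2M2+M3)/6=-238/1209
seg 3: a=-4, c=M3/2=913/1209, d=(M4−M3)/(6·3)=-3220/10881, b=Δ3−h3·(2M3+M4)/6=161/93
seg 4: a=0, c=M4/2=-769/403, d=(M5−M4)/(6·1)=769/1209, b=Δ4−h4·(2M4+M5)/6=-2089/1209
t_q=33/4 → seg 2, τ=9/4; S=-5+-238/1209·τ+-136/1209·τ²+1049/10881·τ³=-126749/25792

  seg 0: a=1 b=-2452/1209 c=0 d=437/10881
  seg 1: a=-4 b=-1141/1209 c=437/1209 d=-191/3627
  seg 2: a=-5 b=-238/1209 c=-136/1209 d=1049/10881
  seg 3: a=-4 b=161/93 c=913/1209 d=-3220/10881
  seg 4: a=0 b=-2089/1209 c=-769/403 d=769/1209
S(33/4) = -126749/25792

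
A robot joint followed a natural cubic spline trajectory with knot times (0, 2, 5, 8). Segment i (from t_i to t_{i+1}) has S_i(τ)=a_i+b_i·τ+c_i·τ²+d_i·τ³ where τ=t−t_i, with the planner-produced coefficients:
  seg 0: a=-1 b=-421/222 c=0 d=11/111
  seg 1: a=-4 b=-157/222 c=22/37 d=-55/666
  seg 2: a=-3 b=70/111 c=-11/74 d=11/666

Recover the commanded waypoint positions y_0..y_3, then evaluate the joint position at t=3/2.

y_0 = S_0(0) = a_0 = -1
y_1 = S_1(0) = a_1 = -4
y_2 = S_2(0) = a_2 = -3
y_3 = S_2(3) = -2
t_q=3/2 is in segment 0 (τ=3/2); S_0(τ)=-1039/296

y_0=-1 y_1=-4 y_2=-3 y_3=-2
S(3/2) = -1039/296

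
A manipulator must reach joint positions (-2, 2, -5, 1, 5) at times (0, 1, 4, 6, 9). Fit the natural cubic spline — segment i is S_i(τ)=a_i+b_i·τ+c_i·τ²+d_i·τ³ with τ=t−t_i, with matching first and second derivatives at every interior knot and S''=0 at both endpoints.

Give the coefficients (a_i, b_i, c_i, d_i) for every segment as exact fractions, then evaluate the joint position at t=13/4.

Δ: Δ0=4, Δ1=-7/3, Δ2=3, Δ3=4/3
row 1: diag=8, rhs=-38; c'=3/8, d'=-19/4
row 2: denom=10−3·3/8=71/8; d'=(32−3·-19/4)/(71/8)=370/71
row 3: denom=10−2·16/71=678/71; d'=(-10−2·370/71)/(678/71)=-725/339
back: M3=-725/339
back: M2=370/71−16/71·-725/339=1930/339
back: M1=-19/4−3/8·1930/339=-778/113
M: M0=0, M1=-778/113, M2=1930/339, M3=-725/339, M4=0
seg 0: a=-2, c=M0/2=0, d=(M1−M0)/(6·1)=-389/339, b=Δ0−h0·(2M0+M1)/6=1745/339
seg 1: a=2, c=M1/2=-389/113, d=(M2−M1)/(6·3)=2132/3051, b=Δ1−h1·(2M1+M2)/6=578/339
seg 2: a=-5, c=M2/2=965/339, d=(M3−M2)/(6·2)=-295/452, b=Δ2−h2·(2M2+M3)/6=-28/339
seg 3: a=1, c=M3/2=-725/678, d=(M4−M3)/(6·3)=725/6102, b=Δ3−h3·(2M3+M4)/6=1177/339
t_q=13/4 → seg 1, τ=9/4; S=2+578/339·τ+-389/113·τ²+2132/3051·τ³=-3283/904

  seg 0: a=-2 b=1745/339 c=0 d=-389/339
  seg 1: a=2 b=578/339 c=-389/113 d=2132/3051
  seg 2: a=-5 b=-28/339 c=965/339 d=-295/452
  seg 3: a=1 b=1177/339 c=-725/678 d=725/6102
S(13/4) = -3283/904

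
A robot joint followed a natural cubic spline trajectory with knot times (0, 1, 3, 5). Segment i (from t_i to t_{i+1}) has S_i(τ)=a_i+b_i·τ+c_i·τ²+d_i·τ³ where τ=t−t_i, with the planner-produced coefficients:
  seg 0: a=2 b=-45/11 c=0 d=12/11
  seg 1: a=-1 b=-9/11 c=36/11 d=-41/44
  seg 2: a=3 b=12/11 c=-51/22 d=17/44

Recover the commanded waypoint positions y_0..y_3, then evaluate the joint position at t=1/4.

y_0 = S_0(0) = a_0 = 2
y_1 = S_1(0) = a_1 = -1
y_2 = S_2(0) = a_2 = 3
y_3 = S_2(2) = -1
t_q=1/4 is in segment 0 (τ=1/4); S_0(τ)=175/176

y_0=2 y_1=-1 y_2=3 y_3=-1
S(1/4) = 175/176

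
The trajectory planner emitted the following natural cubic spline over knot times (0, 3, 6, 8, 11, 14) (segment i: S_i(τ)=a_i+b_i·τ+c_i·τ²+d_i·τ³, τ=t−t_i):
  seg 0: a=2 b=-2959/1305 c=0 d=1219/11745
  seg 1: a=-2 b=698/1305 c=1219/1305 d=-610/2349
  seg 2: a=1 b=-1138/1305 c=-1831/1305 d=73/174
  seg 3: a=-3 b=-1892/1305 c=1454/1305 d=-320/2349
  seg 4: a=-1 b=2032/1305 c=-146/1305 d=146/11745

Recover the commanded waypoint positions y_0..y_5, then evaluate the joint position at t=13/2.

y_0=2 y_1=-2 y_2=1 y_3=-3 y_4=-1 y_5=3
S(13/2) = 1849/6960

y_0 = S_0(0) = a_0 = 2
y_1 = S_1(0) = a_1 = -2
y_2 = S_2(0) = a_2 = 1
y_3 = S_3(0) = a_3 = -3
y_4 = S_4(0) = a_4 = -1
y_5 = S_4(3) = 3
t_q=13/2 is in segment 2 (τ=1/2); S_2(τ)=1849/6960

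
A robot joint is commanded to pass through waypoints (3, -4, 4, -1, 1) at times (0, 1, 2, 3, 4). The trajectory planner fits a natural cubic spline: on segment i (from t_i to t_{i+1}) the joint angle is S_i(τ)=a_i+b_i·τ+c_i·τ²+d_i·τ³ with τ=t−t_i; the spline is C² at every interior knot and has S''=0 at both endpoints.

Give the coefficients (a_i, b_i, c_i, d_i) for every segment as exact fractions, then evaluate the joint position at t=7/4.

Δ: Δ0=-7, Δ1=8, Δ2=-5, Δ3=2
row 1: diag=4, rhs=90; c'=1/4, d'=45/2
row 2: denom=4−1·1/4=15/4; d'=(-78−1·45/2)/(15/4)=-134/5
row 3: denom=4−1·4/15=56/15; d'=(42−1·-134/5)/(56/15)=129/7
back: M3=129/7
back: M2=-134/5−4/15·129/7=-222/7
back: M1=45/2−1/4·-222/7=213/7
M: M0=0, M1=213/7, M2=-222/7, M3=129/7, M4=0
seg 0: a=3, c=M0/2=0, d=(M1−M0)/(6·1)=71/14, b=Δ0−h0·(2M0+M1)/6=-169/14
seg 1: a=-4, c=M1/2=213/14, d=(M2−M1)/(6·1)=-145/14, b=Δ1−h1·(2M1+M2)/6=22/7
seg 2: a=4, c=M2/2=-111/7, d=(M3−M2)/(6·1)=117/14, b=Δ2−h2·(2M2+M3)/6=5/2
seg 3: a=-1, c=M3/2=129/14, d=(M4−M3)/(6·1)=-43/14, b=Δ3−h3·(2M3+M4)/6=-29/7
t_q=7/4 → seg 1, τ=3/4; S=-4+22/7·τ+213/14·τ²+-145/14·τ³=2281/896

  seg 0: a=3 b=-169/14 c=0 d=71/14
  seg 1: a=-4 b=22/7 c=213/14 d=-145/14
  seg 2: a=4 b=5/2 c=-111/7 d=117/14
  seg 3: a=-1 b=-29/7 c=129/14 d=-43/14
S(7/4) = 2281/896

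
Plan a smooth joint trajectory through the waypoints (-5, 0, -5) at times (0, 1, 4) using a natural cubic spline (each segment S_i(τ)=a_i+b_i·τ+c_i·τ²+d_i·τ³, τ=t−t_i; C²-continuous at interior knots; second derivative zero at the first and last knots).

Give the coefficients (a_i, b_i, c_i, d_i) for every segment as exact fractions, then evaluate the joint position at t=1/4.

Δ: Δ0=5, Δ1=-5/3
row 1: diag=8, rhs=-40; c'=3/8, d'=-5
back: M1=-5
M: M0=0, M1=-5, M2=0
seg 0: a=-5, c=M0/2=0, d=(M1−M0)/(6·1)=-5/6, b=Δ0−h0·(2M0+M1)/6=35/6
seg 1: a=0, c=M1/2=-5/2, d=(M2−M1)/(6·3)=5/18, b=Δ1−h1·(2M1+M2)/6=10/3
t_q=1/4 → seg 0, τ=1/4; S=-5+35/6·τ+0·τ²+-5/6·τ³=-455/128

  seg 0: a=-5 b=35/6 c=0 d=-5/6
  seg 1: a=0 b=10/3 c=-5/2 d=5/18
S(1/4) = -455/128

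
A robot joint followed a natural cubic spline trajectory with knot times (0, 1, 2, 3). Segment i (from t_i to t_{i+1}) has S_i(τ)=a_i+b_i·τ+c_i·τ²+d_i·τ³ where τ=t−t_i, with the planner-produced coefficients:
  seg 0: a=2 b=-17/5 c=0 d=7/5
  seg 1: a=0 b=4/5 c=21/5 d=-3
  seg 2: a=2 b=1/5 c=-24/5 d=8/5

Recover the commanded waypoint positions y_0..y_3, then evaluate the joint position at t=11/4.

y_0 = S_0(0) = a_0 = 2
y_1 = S_1(0) = a_1 = 0
y_2 = S_2(0) = a_2 = 2
y_3 = S_2(1) = -1
t_q=11/4 is in segment 2 (τ=3/4); S_2(τ)=1/8

y_0=2 y_1=0 y_2=2 y_3=-1
S(11/4) = 1/8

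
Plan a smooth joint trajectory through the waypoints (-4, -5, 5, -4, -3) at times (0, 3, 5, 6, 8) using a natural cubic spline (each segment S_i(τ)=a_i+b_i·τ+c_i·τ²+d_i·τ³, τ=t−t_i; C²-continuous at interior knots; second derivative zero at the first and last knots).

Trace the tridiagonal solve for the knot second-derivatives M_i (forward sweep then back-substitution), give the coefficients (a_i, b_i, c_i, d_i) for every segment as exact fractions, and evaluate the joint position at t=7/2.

  seg 0: a=-4 b=-3689/978 c=0 d=1121/2934
  seg 1: a=-5 b=3200/489 c=1121/326 d=-2059/978
  seg 2: a=5 b=-2428/489 c=-2997/326 d=5045/978
  seg 3: a=-4 b=-7703/978 c=1024/163 d=-512/489
S(7/2) = -2951/2608

Δ: Δ0=-1/3, Δ1=5, Δ2=-9, Δ3=1/2
row 1: diag=10, rhs=32; c'=1/5, d'=16/5
row 2: denom=6−2·1/5=28/5; d'=(-84−2·16/5)/(28/5)=-113/7
row 3: denom=6−1·5/28=163/28; d'=(57−1·-113/7)/(163/28)=2048/163
back: M3=2048/163
back: M2=-113/7−5/28·2048/163=-2997/163
back: M1=16/5−1/5·-2997/163=1121/163
M: M0=0, M1=1121/163, M2=-2997/163, M3=2048/163, M4=0
seg 0: a=-4, c=M0/2=0, d=(M1−M0)/(6·3)=1121/2934, b=Δ0−h0·(2M0+M1)/6=-3689/978
seg 1: a=-5, c=M1/2=1121/326, d=(M2−M1)/(6·2)=-2059/978, b=Δ1−h1·(2M1+M2)/6=3200/489
seg 2: a=5, c=M2/2=-2997/326, d=(M3−M2)/(6·1)=5045/978, b=Δ2−h2·(2M2+M3)/6=-2428/489
seg 3: a=-4, c=M3/2=1024/163, d=(M4−M3)/(6·2)=-512/489, b=Δ3−h3·(2M3+M4)/6=-7703/978
t_q=7/2 → seg 1, τ=1/2; S=-5+3200/489·τ+1121/326·τ²+-2059/978·τ³=-2951/2608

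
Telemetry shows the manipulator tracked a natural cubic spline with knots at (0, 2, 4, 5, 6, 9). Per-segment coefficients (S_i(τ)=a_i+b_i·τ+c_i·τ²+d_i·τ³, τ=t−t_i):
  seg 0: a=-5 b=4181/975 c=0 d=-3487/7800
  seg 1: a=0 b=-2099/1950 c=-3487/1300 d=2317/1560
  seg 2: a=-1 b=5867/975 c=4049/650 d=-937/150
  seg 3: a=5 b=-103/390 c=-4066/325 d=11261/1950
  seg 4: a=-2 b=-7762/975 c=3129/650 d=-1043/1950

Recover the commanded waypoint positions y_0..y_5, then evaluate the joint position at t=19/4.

y_0=-5 y_1=0 y_2=-1 y_3=5 y_4=-2 y_5=3
S(19/4) = 182279/41600

y_0 = S_0(0) = a_0 = -5
y_1 = S_1(0) = a_1 = 0
y_2 = S_2(0) = a_2 = -1
y_3 = S_3(0) = a_3 = 5
y_4 = S_4(0) = a_4 = -2
y_5 = S_4(3) = 3
t_q=19/4 is in segment 2 (τ=3/4); S_2(τ)=182279/41600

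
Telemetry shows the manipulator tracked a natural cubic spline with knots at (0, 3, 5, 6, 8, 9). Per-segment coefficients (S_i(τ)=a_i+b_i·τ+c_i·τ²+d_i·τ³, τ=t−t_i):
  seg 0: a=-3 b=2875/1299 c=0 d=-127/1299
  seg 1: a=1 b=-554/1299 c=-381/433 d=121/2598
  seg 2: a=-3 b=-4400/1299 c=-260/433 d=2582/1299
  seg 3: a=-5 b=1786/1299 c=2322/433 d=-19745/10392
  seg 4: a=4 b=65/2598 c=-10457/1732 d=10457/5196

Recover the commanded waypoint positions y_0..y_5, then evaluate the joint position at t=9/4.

y_0=-3 y_1=1 y_2=-3 y_3=-5 y_4=4 y_5=0
S(9/4) = 24003/27712

y_0 = S_0(0) = a_0 = -3
y_1 = S_1(0) = a_1 = 1
y_2 = S_2(0) = a_2 = -3
y_3 = S_3(0) = a_3 = -5
y_4 = S_4(0) = a_4 = 4
y_5 = S_4(1) = 0
t_q=9/4 is in segment 0 (τ=9/4); S_0(τ)=24003/27712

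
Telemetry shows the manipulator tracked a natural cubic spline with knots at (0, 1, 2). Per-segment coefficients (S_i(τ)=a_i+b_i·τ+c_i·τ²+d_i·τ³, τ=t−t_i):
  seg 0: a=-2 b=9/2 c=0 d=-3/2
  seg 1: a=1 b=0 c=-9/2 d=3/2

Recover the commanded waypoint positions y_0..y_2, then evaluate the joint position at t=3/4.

y_0=-2 y_1=1 y_2=-2
S(3/4) = 95/128

y_0 = S_0(0) = a_0 = -2
y_1 = S_1(0) = a_1 = 1
y_2 = S_1(1) = -2
t_q=3/4 is in segment 0 (τ=3/4); S_0(τ)=95/128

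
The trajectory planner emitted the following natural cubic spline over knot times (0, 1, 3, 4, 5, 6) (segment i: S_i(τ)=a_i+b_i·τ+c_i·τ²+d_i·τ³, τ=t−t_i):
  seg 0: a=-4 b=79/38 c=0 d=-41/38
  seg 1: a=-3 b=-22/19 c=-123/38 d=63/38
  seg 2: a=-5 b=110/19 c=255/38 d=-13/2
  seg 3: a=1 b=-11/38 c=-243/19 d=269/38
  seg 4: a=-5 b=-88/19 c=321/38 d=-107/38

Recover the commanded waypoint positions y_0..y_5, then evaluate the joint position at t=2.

y_0 = S_0(0) = a_0 = -4
y_1 = S_1(0) = a_1 = -3
y_2 = S_2(0) = a_2 = -5
y_3 = S_3(0) = a_3 = 1
y_4 = S_4(0) = a_4 = -5
y_5 = S_4(1) = -4
t_q=2 is in segment 1 (τ=1); S_1(τ)=-109/19

y_0=-4 y_1=-3 y_2=-5 y_3=1 y_4=-5 y_5=-4
S(2) = -109/19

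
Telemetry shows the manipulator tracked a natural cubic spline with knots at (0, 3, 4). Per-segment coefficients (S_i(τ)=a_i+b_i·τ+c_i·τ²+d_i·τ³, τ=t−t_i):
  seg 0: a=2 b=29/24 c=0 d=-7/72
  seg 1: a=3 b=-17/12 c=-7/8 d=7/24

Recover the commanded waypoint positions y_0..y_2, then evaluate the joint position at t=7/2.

y_0 = S_0(0) = a_0 = 2
y_1 = S_1(0) = a_1 = 3
y_2 = S_1(1) = 1
t_q=7/2 is in segment 1 (τ=1/2); S_1(τ)=135/64

y_0=2 y_1=3 y_2=1
S(7/2) = 135/64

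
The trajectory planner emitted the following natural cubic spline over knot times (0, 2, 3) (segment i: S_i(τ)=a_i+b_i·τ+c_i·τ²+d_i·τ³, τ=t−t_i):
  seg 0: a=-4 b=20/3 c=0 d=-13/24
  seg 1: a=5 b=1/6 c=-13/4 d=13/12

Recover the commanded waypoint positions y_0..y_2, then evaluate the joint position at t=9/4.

y_0=-4 y_1=5 y_2=3
S(9/4) = 1243/256

y_0 = S_0(0) = a_0 = -4
y_1 = S_1(0) = a_1 = 5
y_2 = S_1(1) = 3
t_q=9/4 is in segment 1 (τ=1/4); S_1(τ)=1243/256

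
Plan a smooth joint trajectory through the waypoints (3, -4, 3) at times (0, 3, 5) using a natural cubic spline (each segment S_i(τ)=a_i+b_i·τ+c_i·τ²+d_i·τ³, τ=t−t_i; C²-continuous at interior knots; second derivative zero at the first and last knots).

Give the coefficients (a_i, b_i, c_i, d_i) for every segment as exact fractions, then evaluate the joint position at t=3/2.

  seg 0: a=3 b=-49/12 c=0 d=7/36
  seg 1: a=-4 b=7/6 c=7/4 d=-7/24
S(3/2) = -79/32

Δ: Δ0=-7/3, Δ1=7/2
row 1: diag=10, rhs=35; c'=1/5, d'=7/2
back: M1=7/2
M: M0=0, M1=7/2, M2=0
seg 0: a=3, c=M0/2=0, d=(M1−M0)/(6·3)=7/36, b=Δ0−h0·(2M0+M1)/6=-49/12
seg 1: a=-4, c=M1/2=7/4, d=(M2−M1)/(6·2)=-7/24, b=Δ1−h1·(2M1+M2)/6=7/6
t_q=3/2 → seg 0, τ=3/2; S=3+-49/12·τ+0·τ²+7/36·τ³=-79/32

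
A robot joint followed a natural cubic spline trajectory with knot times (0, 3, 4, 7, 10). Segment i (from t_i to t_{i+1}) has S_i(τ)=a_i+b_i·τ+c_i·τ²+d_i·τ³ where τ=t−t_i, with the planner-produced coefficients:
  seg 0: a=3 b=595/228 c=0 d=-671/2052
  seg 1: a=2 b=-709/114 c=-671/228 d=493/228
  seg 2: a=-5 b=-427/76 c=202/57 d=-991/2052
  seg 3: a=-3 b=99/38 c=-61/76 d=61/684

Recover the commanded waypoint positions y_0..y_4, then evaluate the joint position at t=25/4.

y_0=3 y_1=2 y_2=-5 y_3=-3 y_4=0
S(25/4) = -25301/4864

y_0 = S_0(0) = a_0 = 3
y_1 = S_1(0) = a_1 = 2
y_2 = S_2(0) = a_2 = -5
y_3 = S_3(0) = a_3 = -3
y_4 = S_3(3) = 0
t_q=25/4 is in segment 2 (τ=9/4); S_2(τ)=-25301/4864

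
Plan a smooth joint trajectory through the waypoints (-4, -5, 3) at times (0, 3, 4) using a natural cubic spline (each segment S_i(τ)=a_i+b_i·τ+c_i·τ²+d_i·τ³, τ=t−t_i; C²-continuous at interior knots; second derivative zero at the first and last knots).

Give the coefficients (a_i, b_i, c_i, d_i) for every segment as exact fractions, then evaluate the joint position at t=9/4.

Δ: Δ0=-1/3, Δ1=8
row 1: diag=8, rhs=50; c'=1/8, d'=25/4
back: M1=25/4
M: M0=0, M1=25/4, M2=0
seg 0: a=-4, c=M0/2=0, d=(M1−M0)/(6·3)=25/72, b=Δ0−h0·(2M0+M1)/6=-83/24
seg 1: a=-5, c=M1/2=25/8, d=(M2−M1)/(6·1)=-25/24, b=Δ1−h1·(2M1+M2)/6=71/12
t_q=9/4 → seg 0, τ=9/4; S=-4+-83/24·τ+0·τ²+25/72·τ³=-4007/512

  seg 0: a=-4 b=-83/24 c=0 d=25/72
  seg 1: a=-5 b=71/12 c=25/8 d=-25/24
S(9/4) = -4007/512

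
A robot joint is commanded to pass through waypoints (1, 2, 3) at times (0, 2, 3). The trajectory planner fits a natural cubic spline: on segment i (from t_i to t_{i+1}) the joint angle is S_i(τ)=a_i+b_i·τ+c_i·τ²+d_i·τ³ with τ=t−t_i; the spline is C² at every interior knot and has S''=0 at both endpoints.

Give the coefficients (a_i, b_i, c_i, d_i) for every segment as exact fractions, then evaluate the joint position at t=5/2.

Δ: Δ0=1/2, Δ1=1
row 1: diag=6, rhs=3; c'=1/6, d'=1/2
back: M1=1/2
M: M0=0, M1=1/2, M2=0
seg 0: a=1, c=M0/2=0, d=(M1−M0)/(6·2)=1/24, b=Δ0−h0·(2M0+M1)/6=1/3
seg 1: a=2, c=M1/2=1/4, d=(M2−M1)/(6·1)=-1/12, b=Δ1−h1·(2M1+M2)/6=5/6
t_q=5/2 → seg 1, τ=1/2; S=2+5/6·τ+1/4·τ²+-1/12·τ³=79/32

  seg 0: a=1 b=1/3 c=0 d=1/24
  seg 1: a=2 b=5/6 c=1/4 d=-1/12
S(5/2) = 79/32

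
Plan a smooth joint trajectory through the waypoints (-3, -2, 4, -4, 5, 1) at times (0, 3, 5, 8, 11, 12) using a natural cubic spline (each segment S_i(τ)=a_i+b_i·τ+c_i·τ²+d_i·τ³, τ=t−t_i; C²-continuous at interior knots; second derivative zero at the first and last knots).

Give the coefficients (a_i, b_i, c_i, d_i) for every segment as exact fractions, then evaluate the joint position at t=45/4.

Δ: Δ0=1/3, Δ1=3, Δ2=-8/3, Δ3=3, Δ4=-4
row 1: diag=10, rhs=16; c'=1/5, d'=8/5
row 2: denom=10−2·1/5=48/5; d'=(-34−2·8/5)/(48/5)=-31/8
row 3: denom=12−3·5/16=177/16; d'=(34−3·-31/8)/(177/16)=730/177
row 4: denom=8−3·16/59=424/59; d'=(-42−3·730/177)/(424/59)=-401/53
back: M4=-401/53
back: M3=730/177−16/59·-401/53=982/159
back: M2=-31/8−5/16·982/159=-923/159
back: M1=8/5−1/5·-923/159=439/159
M: M0=0, M1=439/159, M2=-923/159, M3=982/159, M4=-401/53, M5=0
seg 0: a=-3, c=M0/2=0, d=(M1−M0)/(6·3)=439/2862, b=Δ0−h0·(2M0+M1)/6=-111/106
seg 1: a=-2, c=M1/2=439/318, d=(M2−M1)/(6·2)=-227/318, b=Δ1−h1·(2M1+M2)/6=164/53
seg 2: a=4, c=M2/2=-923/318, d=(M3−M2)/(6·3)=635/954, b=Δ2−h2·(2M2+M3)/6=8/159
seg 3: a=-4, c=M3/2=491/159, d=(M4−M3)/(6·3)=-2185/2862, b=Δ3−h3·(2M3+M4)/6=193/318
seg 4: a=5, c=M4/2=-401/106, d=(M5−M4)/(6·1)=401/318, b=Δ4−h4·(2M4+M5)/6=-235/159
t_q=45/4 → seg 4, τ=1/4; S=5+-235/159·τ+-401/106·τ²+401/318·τ³=29943/6784

  seg 0: a=-3 b=-111/106 c=0 d=439/2862
  seg 1: a=-2 b=164/53 c=439/318 d=-227/318
  seg 2: a=4 b=8/159 c=-923/318 d=635/954
  seg 3: a=-4 b=193/318 c=491/159 d=-2185/2862
  seg 4: a=5 b=-235/159 c=-401/106 d=401/318
S(45/4) = 29943/6784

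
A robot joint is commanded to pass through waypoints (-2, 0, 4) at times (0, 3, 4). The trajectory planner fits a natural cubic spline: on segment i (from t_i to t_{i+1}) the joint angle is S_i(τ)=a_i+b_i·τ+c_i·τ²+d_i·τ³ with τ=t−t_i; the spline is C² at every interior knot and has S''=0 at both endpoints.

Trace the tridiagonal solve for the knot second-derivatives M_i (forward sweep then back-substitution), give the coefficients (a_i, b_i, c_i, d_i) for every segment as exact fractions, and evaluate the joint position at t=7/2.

Δ: Δ0=2/3, Δ1=4
row 1: diag=8, rhs=20; c'=1/8, d'=5/2
back: M1=5/2
M: M0=0, M1=5/2, M2=0
seg 0: a=-2, c=M0/2=0, d=(M1−M0)/(6·3)=5/36, b=Δ0−h0·(2M0+M1)/6=-7/12
seg 1: a=0, c=M1/2=5/4, d=(M2−M1)/(6·1)=-5/12, b=Δ1−h1·(2M1+M2)/6=19/6
t_q=7/2 → seg 1, τ=1/2; S=0+19/6·τ+5/4·τ²+-5/12·τ³=59/32

  seg 0: a=-2 b=-7/12 c=0 d=5/36
  seg 1: a=0 b=19/6 c=5/4 d=-5/12
S(7/2) = 59/32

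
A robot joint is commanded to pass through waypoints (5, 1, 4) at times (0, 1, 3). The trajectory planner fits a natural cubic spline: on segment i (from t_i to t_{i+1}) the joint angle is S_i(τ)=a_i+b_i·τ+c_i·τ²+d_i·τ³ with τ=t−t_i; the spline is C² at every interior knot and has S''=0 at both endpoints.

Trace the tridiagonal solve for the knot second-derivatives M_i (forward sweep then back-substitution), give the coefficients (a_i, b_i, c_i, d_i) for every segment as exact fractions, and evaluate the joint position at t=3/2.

  seg 0: a=5 b=-59/12 c=0 d=11/12
  seg 1: a=1 b=-13/6 c=11/4 d=-11/24
S(3/2) = 35/64

Δ: Δ0=-4, Δ1=3/2
row 1: diag=6, rhs=33; c'=1/3, d'=11/2
back: M1=11/2
M: M0=0, M1=11/2, M2=0
seg 0: a=5, c=M0/2=0, d=(M1−M0)/(6·1)=11/12, b=Δ0−h0·(2M0+M1)/6=-59/12
seg 1: a=1, c=M1/2=11/4, d=(M2−M1)/(6·2)=-11/24, b=Δ1−h1·(2M1+M2)/6=-13/6
t_q=3/2 → seg 1, τ=1/2; S=1+-13/6·τ+11/4·τ²+-11/24·τ³=35/64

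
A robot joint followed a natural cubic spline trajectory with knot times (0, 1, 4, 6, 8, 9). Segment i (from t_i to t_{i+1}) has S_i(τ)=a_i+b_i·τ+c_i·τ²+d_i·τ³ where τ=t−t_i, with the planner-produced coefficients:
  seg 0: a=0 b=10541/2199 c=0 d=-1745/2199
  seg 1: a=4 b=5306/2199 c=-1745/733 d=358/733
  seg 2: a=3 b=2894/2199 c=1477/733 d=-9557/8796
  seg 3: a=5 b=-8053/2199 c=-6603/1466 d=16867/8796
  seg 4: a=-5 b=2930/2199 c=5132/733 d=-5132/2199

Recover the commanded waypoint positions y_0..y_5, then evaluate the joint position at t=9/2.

y_0 = S_0(0) = a_0 = 0
y_1 = S_1(0) = a_1 = 4
y_2 = S_2(0) = a_2 = 3
y_3 = S_3(0) = a_3 = 5
y_4 = S_4(0) = a_4 = -5
y_5 = S_4(1) = 1
t_q=9/2 is in segment 2 (τ=1/2); S_2(τ)=94433/23456

y_0=0 y_1=4 y_2=3 y_3=5 y_4=-5 y_5=1
S(9/2) = 94433/23456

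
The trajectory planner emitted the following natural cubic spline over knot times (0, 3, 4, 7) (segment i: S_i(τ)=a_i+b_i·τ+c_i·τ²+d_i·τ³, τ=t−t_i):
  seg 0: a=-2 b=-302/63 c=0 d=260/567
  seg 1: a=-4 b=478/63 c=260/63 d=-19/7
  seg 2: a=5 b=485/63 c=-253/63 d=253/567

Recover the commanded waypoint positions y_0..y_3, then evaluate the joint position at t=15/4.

y_0 = S_0(0) = a_0 = -2
y_1 = S_1(0) = a_1 = -4
y_2 = S_2(0) = a_2 = 5
y_3 = S_2(3) = 4
t_q=15/4 is in segment 1 (τ=3/4); S_1(τ)=3853/1344

y_0=-2 y_1=-4 y_2=5 y_3=4
S(15/4) = 3853/1344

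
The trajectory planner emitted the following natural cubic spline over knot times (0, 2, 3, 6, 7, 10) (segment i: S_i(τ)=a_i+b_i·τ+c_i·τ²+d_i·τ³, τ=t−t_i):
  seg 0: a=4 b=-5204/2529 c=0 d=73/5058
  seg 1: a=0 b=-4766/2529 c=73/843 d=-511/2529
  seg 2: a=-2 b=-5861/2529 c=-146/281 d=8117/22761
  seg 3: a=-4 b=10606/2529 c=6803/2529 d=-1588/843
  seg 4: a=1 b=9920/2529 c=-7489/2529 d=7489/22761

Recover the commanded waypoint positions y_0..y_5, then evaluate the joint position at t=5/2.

y_0=4 y_1=0 y_2=-2 y_3=-4 y_4=1 y_5=-5
S(5/2) = -6379/6744

y_0 = S_0(0) = a_0 = 4
y_1 = S_1(0) = a_1 = 0
y_2 = S_2(0) = a_2 = -2
y_3 = S_3(0) = a_3 = -4
y_4 = S_4(0) = a_4 = 1
y_5 = S_4(3) = -5
t_q=5/2 is in segment 1 (τ=1/2); S_1(τ)=-6379/6744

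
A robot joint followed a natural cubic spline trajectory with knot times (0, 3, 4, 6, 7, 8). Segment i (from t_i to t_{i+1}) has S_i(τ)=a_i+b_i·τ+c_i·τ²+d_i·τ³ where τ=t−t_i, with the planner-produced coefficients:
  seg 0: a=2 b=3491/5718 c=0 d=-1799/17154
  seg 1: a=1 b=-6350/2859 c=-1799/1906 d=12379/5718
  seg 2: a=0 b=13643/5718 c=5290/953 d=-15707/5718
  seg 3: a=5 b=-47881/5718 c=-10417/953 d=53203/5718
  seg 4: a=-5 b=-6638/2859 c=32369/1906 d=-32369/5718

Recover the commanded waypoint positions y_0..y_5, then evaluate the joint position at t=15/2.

y_0 = S_0(0) = a_0 = 2
y_1 = S_1(0) = a_1 = 1
y_2 = S_2(0) = a_2 = 0
y_3 = S_3(0) = a_3 = 5
y_4 = S_4(0) = a_4 = -5
y_5 = S_4(1) = 4
t_q=15/2 is in segment 4 (τ=1/2); S_4(τ)=-39993/15248

y_0=2 y_1=1 y_2=0 y_3=5 y_4=-5 y_5=4
S(15/2) = -39993/15248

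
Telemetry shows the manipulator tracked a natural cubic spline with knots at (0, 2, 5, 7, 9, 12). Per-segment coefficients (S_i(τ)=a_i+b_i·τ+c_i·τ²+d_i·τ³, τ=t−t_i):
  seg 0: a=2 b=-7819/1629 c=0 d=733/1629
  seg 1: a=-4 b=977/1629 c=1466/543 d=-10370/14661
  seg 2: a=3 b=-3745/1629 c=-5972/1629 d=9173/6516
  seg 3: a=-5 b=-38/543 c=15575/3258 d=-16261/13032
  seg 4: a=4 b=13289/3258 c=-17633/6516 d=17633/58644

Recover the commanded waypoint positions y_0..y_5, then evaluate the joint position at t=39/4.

y_0=2 y_1=-4 y_2=3 y_3=-5 y_4=4 y_5=0
S(39/4) = 262439/46336

y_0 = S_0(0) = a_0 = 2
y_1 = S_1(0) = a_1 = -4
y_2 = S_2(0) = a_2 = 3
y_3 = S_3(0) = a_3 = -5
y_4 = S_4(0) = a_4 = 4
y_5 = S_4(3) = 0
t_q=39/4 is in segment 4 (τ=3/4); S_4(τ)=262439/46336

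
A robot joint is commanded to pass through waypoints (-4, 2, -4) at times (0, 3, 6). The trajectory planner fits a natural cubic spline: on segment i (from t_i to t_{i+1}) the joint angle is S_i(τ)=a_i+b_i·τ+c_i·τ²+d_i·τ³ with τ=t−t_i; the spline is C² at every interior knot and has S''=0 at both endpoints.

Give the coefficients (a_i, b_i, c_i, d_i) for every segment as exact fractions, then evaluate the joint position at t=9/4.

  seg 0: a=-4 b=3 c=0 d=-1/9
  seg 1: a=2 b=0 c=-1 d=1/9
S(9/4) = 95/64

Δ: Δ0=2, Δ1=-2
row 1: diag=12, rhs=-24; c'=1/4, d'=-2
back: M1=-2
M: M0=0, M1=-2, M2=0
seg 0: a=-4, c=M0/2=0, d=(M1−M0)/(6·3)=-1/9, b=Δ0−h0·(2M0+M1)/6=3
seg 1: a=2, c=M1/2=-1, d=(M2−M1)/(6·3)=1/9, b=Δ1−h1·(2M1+M2)/6=0
t_q=9/4 → seg 0, τ=9/4; S=-4+3·τ+0·τ²+-1/9·τ³=95/64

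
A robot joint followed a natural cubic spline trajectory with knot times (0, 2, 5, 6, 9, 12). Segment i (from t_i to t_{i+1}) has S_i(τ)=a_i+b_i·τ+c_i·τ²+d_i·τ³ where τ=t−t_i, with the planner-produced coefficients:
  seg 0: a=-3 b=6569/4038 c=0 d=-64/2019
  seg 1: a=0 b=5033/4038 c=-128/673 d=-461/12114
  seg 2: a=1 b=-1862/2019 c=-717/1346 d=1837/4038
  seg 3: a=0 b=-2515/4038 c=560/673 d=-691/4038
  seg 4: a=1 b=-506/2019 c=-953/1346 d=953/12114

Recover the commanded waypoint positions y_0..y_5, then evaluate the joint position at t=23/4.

y_0=-3 y_1=0 y_2=1 y_3=0 y_4=1 y_5=-4
S(23/4) = 17281/86144

y_0 = S_0(0) = a_0 = -3
y_1 = S_1(0) = a_1 = 0
y_2 = S_2(0) = a_2 = 1
y_3 = S_3(0) = a_3 = 0
y_4 = S_4(0) = a_4 = 1
y_5 = S_4(3) = -4
t_q=23/4 is in segment 2 (τ=3/4); S_2(τ)=17281/86144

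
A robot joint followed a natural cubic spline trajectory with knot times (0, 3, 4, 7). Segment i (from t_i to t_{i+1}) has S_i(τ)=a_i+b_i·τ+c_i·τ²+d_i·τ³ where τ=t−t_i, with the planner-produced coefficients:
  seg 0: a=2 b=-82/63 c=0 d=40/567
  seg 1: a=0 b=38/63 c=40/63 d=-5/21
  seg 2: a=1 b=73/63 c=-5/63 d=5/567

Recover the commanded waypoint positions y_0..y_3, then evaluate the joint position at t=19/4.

y_0=2 y_1=0 y_2=1 y_3=4
S(19/4) = 117/64

y_0 = S_0(0) = a_0 = 2
y_1 = S_1(0) = a_1 = 0
y_2 = S_2(0) = a_2 = 1
y_3 = S_2(3) = 4
t_q=19/4 is in segment 2 (τ=3/4); S_2(τ)=117/64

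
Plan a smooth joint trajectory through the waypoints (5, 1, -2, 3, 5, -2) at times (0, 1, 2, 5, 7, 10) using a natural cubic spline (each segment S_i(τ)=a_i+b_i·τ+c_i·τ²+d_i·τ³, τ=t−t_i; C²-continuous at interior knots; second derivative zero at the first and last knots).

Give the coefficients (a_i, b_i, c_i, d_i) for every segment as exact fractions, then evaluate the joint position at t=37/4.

Δ: Δ0=-4, Δ1=-3, Δ2=5/3, Δ3=1, Δ4=-7/3
row 1: diag=4, rhs=6; c'=1/4, d'=3/2
row 2: denom=8−1·1/4=31/4; d'=(28−1·3/2)/(31/4)=106/31
row 3: denom=10−3·12/31=274/31; d'=(-4−3·106/31)/(274/31)=-221/137
row 4: denom=10−2·31/137=1308/137; d'=(-20−2·-221/137)/(1308/137)=-383/218
back: M4=-383/218
back: M3=-221/137−31/137·-383/218=-265/218
back: M2=106/31−12/31·-265/218=424/109
back: M1=3/2−1/4·424/109=115/218
M: M0=0, M1=115/218, M2=424/109, M3=-265/218, M4=-383/218, M5=0
seg 0: a=5, c=M0/2=0, d=(M1−M0)/(6·1)=115/1308, b=Δ0−h0·(2M0+M1)/6=-5347/1308
seg 1: a=1, c=M1/2=115/436, d=(M2−M1)/(6·1)=733/1308, b=Δ1−h1·(2M1+M2)/6=-2501/654
seg 2: a=-2, c=M2/2=212/109, d=(M3−M2)/(6·3)=-371/1308, b=Δ2−h2·(2M2+M3)/6=-2113/1308
seg 3: a=3, c=M3/2=-265/436, d=(M4−M3)/(6·2)=-59/1308, b=Δ3−h3·(2M3+M4)/6=1567/654
seg 4: a=5, c=M4/2=-383/436, d=(M5−M4)/(6·3)=383/3924, b=Δ4−h4·(2M4+M5)/6=-377/654
t_q=37/4 → seg 4, τ=9/4; S=5+-377/654·τ+-383/436·τ²+383/3924·τ³=10259/27904

  seg 0: a=5 b=-5347/1308 c=0 d=115/1308
  seg 1: a=1 b=-2501/654 c=115/436 d=733/1308
  seg 2: a=-2 b=-2113/1308 c=212/109 d=-371/1308
  seg 3: a=3 b=1567/654 c=-265/436 d=-59/1308
  seg 4: a=5 b=-377/654 c=-383/436 d=383/3924
S(37/4) = 10259/27904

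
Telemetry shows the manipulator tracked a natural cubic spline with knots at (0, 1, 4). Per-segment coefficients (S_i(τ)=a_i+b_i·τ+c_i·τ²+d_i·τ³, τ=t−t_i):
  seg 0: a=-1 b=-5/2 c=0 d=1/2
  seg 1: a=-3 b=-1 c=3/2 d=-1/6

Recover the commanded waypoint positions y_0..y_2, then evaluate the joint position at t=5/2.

y_0 = S_0(0) = a_0 = -1
y_1 = S_1(0) = a_1 = -3
y_2 = S_1(3) = 3
t_q=5/2 is in segment 1 (τ=3/2); S_1(τ)=-27/16

y_0=-1 y_1=-3 y_2=3
S(5/2) = -27/16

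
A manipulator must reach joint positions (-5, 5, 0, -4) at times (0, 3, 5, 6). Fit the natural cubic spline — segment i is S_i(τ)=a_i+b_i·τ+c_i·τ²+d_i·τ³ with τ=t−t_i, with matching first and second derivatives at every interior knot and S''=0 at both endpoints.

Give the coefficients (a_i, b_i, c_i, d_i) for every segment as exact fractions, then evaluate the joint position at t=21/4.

  seg 0: a=-5 b=106/21 c=0 d=-4/21
  seg 1: a=5 b=-2/21 c=-12/7 d=43/168
  seg 2: a=0 b=-163/42 c=-5/28 d=5/84
S(21/4) = -251/256

Δ: Δ0=10/3, Δ1=-5/2, Δ2=-4
row 1: diag=10, rhs=-35; c'=1/5, d'=-7/2
row 2: denom=6−2·1/5=28/5; d'=(-9−2·-7/2)/(28/5)=-5/14
back: M2=-5/14
back: M1=-7/2−1/5·-5/14=-24/7
M: M0=0, M1=-24/7, M2=-5/14, M3=0
seg 0: a=-5, c=M0/2=0, d=(M1−M0)/(6·3)=-4/21, b=Δ0−h0·(2M0+M1)/6=106/21
seg 1: a=5, c=M1/2=-12/7, d=(M2−M1)/(6·2)=43/168, b=Δ1−h1·(2M1+M2)/6=-2/21
seg 2: a=0, c=M2/2=-5/28, d=(M3−M2)/(6·1)=5/84, b=Δ2−h2·(2M2+M3)/6=-163/42
t_q=21/4 → seg 2, τ=1/4; S=0+-163/42·τ+-5/28·τ²+5/84·τ³=-251/256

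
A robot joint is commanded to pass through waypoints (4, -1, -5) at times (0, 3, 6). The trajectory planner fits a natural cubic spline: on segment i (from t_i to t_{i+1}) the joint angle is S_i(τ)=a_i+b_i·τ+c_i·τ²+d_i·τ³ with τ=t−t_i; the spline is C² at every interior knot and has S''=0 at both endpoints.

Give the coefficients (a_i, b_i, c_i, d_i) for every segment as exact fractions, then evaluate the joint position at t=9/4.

  seg 0: a=4 b=-7/4 c=0 d=1/108
  seg 1: a=-1 b=-3/2 c=1/12 d=-1/108
S(9/4) = 43/256

Δ: Δ0=-5/3, Δ1=-4/3
row 1: diag=12, rhs=2; c'=1/4, d'=1/6
back: M1=1/6
M: M0=0, M1=1/6, M2=0
seg 0: a=4, c=M0/2=0, d=(M1−M0)/(6·3)=1/108, b=Δ0−h0·(2M0+M1)/6=-7/4
seg 1: a=-1, c=M1/2=1/12, d=(M2−M1)/(6·3)=-1/108, b=Δ1−h1·(2M1+M2)/6=-3/2
t_q=9/4 → seg 0, τ=9/4; S=4+-7/4·τ+0·τ²+1/108·τ³=43/256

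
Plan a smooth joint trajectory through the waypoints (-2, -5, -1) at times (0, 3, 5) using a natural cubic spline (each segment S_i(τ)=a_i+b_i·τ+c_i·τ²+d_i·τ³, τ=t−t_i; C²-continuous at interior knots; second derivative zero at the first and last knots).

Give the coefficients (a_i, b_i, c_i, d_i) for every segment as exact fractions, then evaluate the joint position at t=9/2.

  seg 0: a=-2 b=-19/10 c=0 d=1/10
  seg 1: a=-5 b=4/5 c=9/10 d=-3/20
S(9/2) = -73/32

Δ: Δ0=-1, Δ1=2
row 1: diag=10, rhs=18; c'=1/5, d'=9/5
back: M1=9/5
M: M0=0, M1=9/5, M2=0
seg 0: a=-2, c=M0/2=0, d=(M1−M0)/(6·3)=1/10, b=Δ0−h0·(2M0+M1)/6=-19/10
seg 1: a=-5, c=M1/2=9/10, d=(M2−M1)/(6·2)=-3/20, b=Δ1−h1·(2M1+M2)/6=4/5
t_q=9/2 → seg 1, τ=3/2; S=-5+4/5·τ+9/10·τ²+-3/20·τ³=-73/32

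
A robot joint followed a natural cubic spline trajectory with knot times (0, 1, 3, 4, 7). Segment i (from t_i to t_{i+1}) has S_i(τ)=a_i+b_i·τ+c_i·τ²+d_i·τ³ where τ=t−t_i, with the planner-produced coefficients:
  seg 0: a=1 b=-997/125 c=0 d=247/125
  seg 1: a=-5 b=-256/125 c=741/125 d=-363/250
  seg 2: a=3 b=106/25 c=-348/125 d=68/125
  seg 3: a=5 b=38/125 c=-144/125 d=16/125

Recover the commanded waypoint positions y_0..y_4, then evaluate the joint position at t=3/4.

y_0=1 y_1=-5 y_2=3 y_3=5 y_4=-1
S(3/4) = -33187/8000

y_0 = S_0(0) = a_0 = 1
y_1 = S_1(0) = a_1 = -5
y_2 = S_2(0) = a_2 = 3
y_3 = S_3(0) = a_3 = 5
y_4 = S_3(3) = -1
t_q=3/4 is in segment 0 (τ=3/4); S_0(τ)=-33187/8000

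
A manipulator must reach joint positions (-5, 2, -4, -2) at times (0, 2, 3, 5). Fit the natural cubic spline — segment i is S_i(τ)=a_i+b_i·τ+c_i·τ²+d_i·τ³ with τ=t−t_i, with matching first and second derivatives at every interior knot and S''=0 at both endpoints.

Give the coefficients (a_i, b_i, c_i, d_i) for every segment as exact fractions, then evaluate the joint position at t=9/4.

  seg 0: a=-5 b=501/70 c=0 d=-32/35
  seg 1: a=2 b=-267/70 c=-192/35 d=33/10
  seg 2: a=-4 b=-171/35 c=309/70 d=-103/140
S(9/4) = 3383/4480

Δ: Δ0=7/2, Δ1=-6, Δ2=1
row 1: diag=6, rhs=-57; c'=1/6, d'=-19/2
row 2: denom=6−1·1/6=35/6; d'=(42−1·-19/2)/(35/6)=309/35
back: M2=309/35
back: M1=-19/2−1/6·309/35=-384/35
M: M0=0, M1=-384/35, M2=309/35, M3=0
seg 0: a=-5, c=M0/2=0, d=(M1−M0)/(6·2)=-32/35, b=Δ0−h0·(2M0+M1)/6=501/70
seg 1: a=2, c=M1/2=-192/35, d=(M2−M1)/(6·1)=33/10, b=Δ1−h1·(2M1+M2)/6=-267/70
seg 2: a=-4, c=M2/2=309/70, d=(M3−M2)/(6·2)=-103/140, b=Δ2−h2·(2M2+M3)/6=-171/35
t_q=9/4 → seg 1, τ=1/4; S=2+-267/70·τ+-192/35·τ²+33/10·τ³=3383/4480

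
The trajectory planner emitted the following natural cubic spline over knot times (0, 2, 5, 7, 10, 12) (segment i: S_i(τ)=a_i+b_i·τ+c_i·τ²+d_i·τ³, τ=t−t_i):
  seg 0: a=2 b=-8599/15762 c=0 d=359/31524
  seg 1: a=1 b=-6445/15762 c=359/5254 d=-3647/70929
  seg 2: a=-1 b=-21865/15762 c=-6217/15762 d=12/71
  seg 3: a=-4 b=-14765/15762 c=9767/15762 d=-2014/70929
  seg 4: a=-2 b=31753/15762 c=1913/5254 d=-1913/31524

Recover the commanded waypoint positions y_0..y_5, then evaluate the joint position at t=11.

y_0 = S_0(0) = a_0 = 2
y_1 = S_1(0) = a_1 = 1
y_2 = S_2(0) = a_2 = -1
y_3 = S_3(0) = a_3 = -4
y_4 = S_4(0) = a_4 = -2
y_5 = S_4(2) = 3
t_q=11 is in segment 4 (τ=1); S_4(τ)=3341/10508

y_0=2 y_1=1 y_2=-1 y_3=-4 y_4=-2 y_5=3
S(11) = 3341/10508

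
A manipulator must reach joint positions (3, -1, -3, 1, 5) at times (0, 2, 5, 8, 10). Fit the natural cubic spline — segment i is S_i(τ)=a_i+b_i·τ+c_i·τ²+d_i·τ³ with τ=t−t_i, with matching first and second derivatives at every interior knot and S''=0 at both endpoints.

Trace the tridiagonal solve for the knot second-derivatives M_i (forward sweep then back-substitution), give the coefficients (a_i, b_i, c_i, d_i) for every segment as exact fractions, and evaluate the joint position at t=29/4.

Δ: Δ0=-2, Δ1=-2/3, Δ2=4/3, Δ3=2
row 1: diag=10, rhs=8; c'=3/10, d'=4/5
row 2: denom=12−3·3/10=111/10; d'=(12−3·4/5)/(111/10)=32/37
row 3: denom=10−3·10/37=340/37; d'=(4−3·32/37)/(340/37)=13/85
back: M3=13/85
back: M2=32/37−10/37·13/85=14/17
back: M1=4/5−3/10·14/17=47/85
M: M0=0, M1=47/85, M2=14/17, M3=13/85, M4=0
seg 0: a=3, c=M0/2=0, d=(M1−M0)/(6·2)=47/1020, b=Δ0−h0·(2M0+M1)/6=-557/255
seg 1: a=-1, c=M1/2=47/170, d=(M2−M1)/(6·3)=23/1530, b=Δ1−h1·(2M1+M2)/6=-416/255
seg 2: a=-3, c=M2/2=7/17, d=(M3−M2)/(6·3)=-19/510, b=Δ2−h2·(2M2+M3)/6=13/30
seg 3: a=1, c=M3/2=13/170, d=(M4−M3)/(6·2)=-13/1020, b=Δ3−h3·(2M3+M4)/6=484/255
t_q=29/4 → seg 2, τ=9/4; S=-3+13/30·τ+7/17·τ²+-19/510·τ³=-3969/10880

  seg 0: a=3 b=-557/255 c=0 d=47/1020
  seg 1: a=-1 b=-416/255 c=47/170 d=23/1530
  seg 2: a=-3 b=13/30 c=7/17 d=-19/510
  seg 3: a=1 b=484/255 c=13/170 d=-13/1020
S(29/4) = -3969/10880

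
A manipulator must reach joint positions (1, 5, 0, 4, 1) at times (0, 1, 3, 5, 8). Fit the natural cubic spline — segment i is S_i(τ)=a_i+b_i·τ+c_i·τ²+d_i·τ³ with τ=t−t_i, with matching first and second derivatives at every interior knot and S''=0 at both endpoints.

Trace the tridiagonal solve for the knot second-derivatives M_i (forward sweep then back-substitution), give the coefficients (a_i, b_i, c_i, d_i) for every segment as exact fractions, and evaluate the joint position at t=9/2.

Δ: Δ0=4, Δ1=-5/2, Δ2=2, Δ3=-1
row 1: diag=6, rhs=-39; c'=1/3, d'=-13/2
row 2: denom=8−2·1/3=22/3; d'=(27−2·-13/2)/(22/3)=60/11
row 3: denom=10−2·3/11=104/11; d'=(-18−2·60/11)/(104/11)=-159/52
back: M3=-159/52
back: M2=60/11−3/11·-159/52=327/52
back: M1=-13/2−1/3·327/52=-447/52
M: M0=0, M1=-447/52, M2=327/52, M3=-159/52, M4=0
seg 0: a=1, c=M0/2=0, d=(M1−M0)/(6·1)=-149/104, b=Δ0−h0·(2M0+M1)/6=565/104
seg 1: a=5, c=M1/2=-447/104, d=(M2−M1)/(6·2)=129/104, b=Δ1−h1·(2M1+M2)/6=59/52
seg 2: a=0, c=M2/2=327/104, d=(M3−M2)/(6·2)=-81/104, b=Δ2−h2·(2M2+M3)/6=-61/52
seg 3: a=4, c=M3/2=-159/104, d=(M4−M3)/(6·3)=53/312, b=Δ3−h3·(2M3+M4)/6=107/52
t_q=9/2 → seg 2, τ=3/2; S=0+-61/52·τ+327/104·τ²+-81/104·τ³=2235/832

  seg 0: a=1 b=565/104 c=0 d=-149/104
  seg 1: a=5 b=59/52 c=-447/104 d=129/104
  seg 2: a=0 b=-61/52 c=327/104 d=-81/104
  seg 3: a=4 b=107/52 c=-159/104 d=53/312
S(9/2) = 2235/832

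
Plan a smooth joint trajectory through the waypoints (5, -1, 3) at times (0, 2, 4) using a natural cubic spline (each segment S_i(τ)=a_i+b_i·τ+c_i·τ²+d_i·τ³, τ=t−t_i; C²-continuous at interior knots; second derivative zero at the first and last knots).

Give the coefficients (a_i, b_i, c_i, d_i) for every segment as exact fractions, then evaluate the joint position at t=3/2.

Δ: Δ0=-3, Δ1=2
row 1: diag=8, rhs=30; c'=1/4, d'=15/4
back: M1=15/4
M: M0=0, M1=15/4, M2=0
seg 0: a=5, c=M0/2=0, d=(M1−M0)/(6·2)=5/16, b=Δ0−h0·(2M0+M1)/6=-17/4
seg 1: a=-1, c=M1/2=15/8, d=(M2−M1)/(6·2)=-5/16, b=Δ1−h1·(2M1+M2)/6=-1/2
t_q=3/2 → seg 0, τ=3/2; S=5+-17/4·τ+0·τ²+5/16·τ³=-41/128

  seg 0: a=5 b=-17/4 c=0 d=5/16
  seg 1: a=-1 b=-1/2 c=15/8 d=-5/16
S(3/2) = -41/128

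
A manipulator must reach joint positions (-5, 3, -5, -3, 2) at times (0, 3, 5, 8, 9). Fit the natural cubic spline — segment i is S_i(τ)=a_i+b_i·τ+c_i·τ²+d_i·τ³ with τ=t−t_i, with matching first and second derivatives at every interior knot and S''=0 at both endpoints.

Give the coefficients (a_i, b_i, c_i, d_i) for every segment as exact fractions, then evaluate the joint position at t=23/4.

Δ: Δ0=8/3, Δ1=-4, Δ2=2/3, Δ3=5
row 1: diag=10, rhs=-40; c'=1/5, d'=-4
row 2: denom=10−2·1/5=48/5; d'=(28−2·-4)/(48/5)=15/4
row 3: denom=8−3·5/16=113/16; d'=(26−3·15/4)/(113/16)=236/113
back: M3=236/113
back: M2=15/4−5/16·236/113=350/113
back: M1=-4−1/5·350/113=-522/113
M: M0=0, M1=-522/113, M2=350/113, M3=236/113, M4=0
seg 0: a=-5, c=M0/2=0, d=(M1−M0)/(6·3)=-29/113, b=Δ0−h0·(2M0+M1)/6=1687/339
seg 1: a=3, c=M1/2=-261/113, d=(M2−M1)/(6·2)=218/339, b=Δ1−h1·(2M1+M2)/6=-662/339
seg 2: a=-5, c=M2/2=175/113, d=(M3−M2)/(6·3)=-19/339, b=Δ2−h2·(2M2+M3)/6=-1178/339
seg 3: a=-3, c=M3/2=118/113, d=(M4−M3)/(6·1)=-118/339, b=Δ3−h3·(2M3+M4)/6=1459/339
t_q=23/4 → seg 2, τ=3/4; S=-5+-1178/339·τ+175/113·τ²+-19/339·τ³=-48879/7232

  seg 0: a=-5 b=1687/339 c=0 d=-29/113
  seg 1: a=3 b=-662/339 c=-261/113 d=218/339
  seg 2: a=-5 b=-1178/339 c=175/113 d=-19/339
  seg 3: a=-3 b=1459/339 c=118/113 d=-118/339
S(23/4) = -48879/7232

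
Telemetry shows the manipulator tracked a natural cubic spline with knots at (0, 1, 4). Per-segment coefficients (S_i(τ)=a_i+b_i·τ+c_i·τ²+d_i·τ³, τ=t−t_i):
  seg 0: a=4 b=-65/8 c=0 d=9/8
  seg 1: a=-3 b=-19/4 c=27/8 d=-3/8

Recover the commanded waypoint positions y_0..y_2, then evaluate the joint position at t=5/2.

y_0 = S_0(0) = a_0 = 4
y_1 = S_1(0) = a_1 = -3
y_2 = S_1(3) = 3
t_q=5/2 is in segment 1 (τ=3/2); S_1(τ)=-243/64

y_0=4 y_1=-3 y_2=3
S(5/2) = -243/64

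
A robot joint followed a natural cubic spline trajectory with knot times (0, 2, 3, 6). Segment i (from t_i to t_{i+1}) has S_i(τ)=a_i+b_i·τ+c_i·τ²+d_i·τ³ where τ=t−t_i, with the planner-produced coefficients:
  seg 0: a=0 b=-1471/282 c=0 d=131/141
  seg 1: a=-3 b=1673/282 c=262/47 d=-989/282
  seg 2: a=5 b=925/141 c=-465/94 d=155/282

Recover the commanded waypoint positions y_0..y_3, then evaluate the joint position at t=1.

y_0 = S_0(0) = a_0 = 0
y_1 = S_1(0) = a_1 = -3
y_2 = S_2(0) = a_2 = 5
y_3 = S_2(3) = -5
t_q=1 is in segment 0 (τ=1); S_0(τ)=-403/94

y_0=0 y_1=-3 y_2=5 y_3=-5
S(1) = -403/94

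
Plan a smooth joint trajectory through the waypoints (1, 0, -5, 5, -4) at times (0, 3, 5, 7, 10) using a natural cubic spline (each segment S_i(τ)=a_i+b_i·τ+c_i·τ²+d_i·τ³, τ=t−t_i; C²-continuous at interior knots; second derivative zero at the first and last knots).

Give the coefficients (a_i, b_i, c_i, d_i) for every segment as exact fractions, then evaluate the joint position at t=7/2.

Δ: Δ0=-1/3, Δ1=-5/2, Δ2=5, Δ3=-3
row 1: diag=10, rhs=-13; c'=1/5, d'=-13/10
row 2: denom=8−2·1/5=38/5; d'=(45−2·-13/10)/(38/5)=119/19
row 3: denom=10−2·5/19=180/19; d'=(-48−2·119/19)/(180/19)=-115/18
back: M3=-115/18
back: M2=119/19−5/19·-115/18=143/18
back: M1=-13/10−1/5·143/18=-26/9
M: M0=0, M1=-26/9, M2=143/18, M3=-115/18, M4=0
seg 0: a=1, c=M0/2=0, d=(M1−M0)/(6·3)=-13/81, b=Δ0−h0·(2M0+M1)/6=10/9
seg 1: a=0, c=M1/2=-13/9, d=(M2−M1)/(6·2)=65/72, b=Δ1−h1·(2M1+M2)/6=-29/9
seg 2: a=-5, c=M2/2=143/36, d=(M3−M2)/(6·2)=-43/36, b=Δ2−h2·(2M2+M3)/6=11/6
seg 3: a=5, c=M3/2=-115/36, d=(M4−M3)/(6·3)=115/324, b=Δ3−h3·(2M3+M4)/6=61/18
t_q=7/2 → seg 1, τ=1/2; S=0+-29/9·τ+-13/9·τ²+65/72·τ³=-119/64

  seg 0: a=1 b=10/9 c=0 d=-13/81
  seg 1: a=0 b=-29/9 c=-13/9 d=65/72
  seg 2: a=-5 b=11/6 c=143/36 d=-43/36
  seg 3: a=5 b=61/18 c=-115/36 d=115/324
S(7/2) = -119/64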